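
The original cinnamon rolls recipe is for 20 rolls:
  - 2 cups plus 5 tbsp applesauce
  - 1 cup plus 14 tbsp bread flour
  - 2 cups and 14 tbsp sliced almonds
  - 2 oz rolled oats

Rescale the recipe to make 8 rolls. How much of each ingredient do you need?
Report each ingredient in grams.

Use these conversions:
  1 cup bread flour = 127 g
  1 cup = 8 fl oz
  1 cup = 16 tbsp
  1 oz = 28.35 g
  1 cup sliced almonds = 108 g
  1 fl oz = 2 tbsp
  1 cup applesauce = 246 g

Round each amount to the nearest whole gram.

applesauce: 228 g; bread flour: 95 g; sliced almonds: 124 g; rolled oats: 23 g

Scaling factor: 8/20 = 2/5 = 0.4.
applesauce: (2 cup + 5 tbsp = 2.3125 cup) × 2/5 × 246 g/cup ≈ 228 g
bread flour: (1 cup + 14 tbsp = 1.875 cup) × 2/5 × 127 g/cup ≈ 95 g
sliced almonds: (2 cup + 14 tbsp = 2.875 cup) × 2/5 × 108 g/cup ≈ 124 g
rolled oats: 2 oz × 2/5 × 28.35 g/oz ≈ 23 g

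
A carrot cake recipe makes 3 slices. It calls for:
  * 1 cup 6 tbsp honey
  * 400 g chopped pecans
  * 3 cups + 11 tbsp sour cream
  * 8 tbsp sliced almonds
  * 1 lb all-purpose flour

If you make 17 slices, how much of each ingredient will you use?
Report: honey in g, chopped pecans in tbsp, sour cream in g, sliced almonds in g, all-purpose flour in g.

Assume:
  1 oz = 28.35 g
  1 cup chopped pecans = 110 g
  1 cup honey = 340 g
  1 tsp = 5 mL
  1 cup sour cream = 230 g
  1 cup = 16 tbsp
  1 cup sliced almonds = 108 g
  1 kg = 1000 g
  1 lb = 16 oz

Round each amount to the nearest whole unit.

Scaling factor: 17/3.
honey: (1 cup + 6 tbsp = 1.375 cup) × 17/3 × 340 g/cup ≈ 2649 g
chopped pecans: 400 g × 17/3 ÷ 110 g/cup × 16 tbsp/cup ≈ 330 tbsp
sour cream: (3 cup + 11 tbsp = 3.6875 cup) × 17/3 × 230 g/cup ≈ 4806 g
sliced almonds: 8 tbsp × 17/3 ÷ 16 tbsp/cup × 108 g/cup = 306 g
all-purpose flour: 1 lb × 17/3 × 16 oz/lb × 28.35 g/oz ≈ 2570 g

honey: 2649 g; chopped pecans: 330 tbsp; sour cream: 4806 g; sliced almonds: 306 g; all-purpose flour: 2570 g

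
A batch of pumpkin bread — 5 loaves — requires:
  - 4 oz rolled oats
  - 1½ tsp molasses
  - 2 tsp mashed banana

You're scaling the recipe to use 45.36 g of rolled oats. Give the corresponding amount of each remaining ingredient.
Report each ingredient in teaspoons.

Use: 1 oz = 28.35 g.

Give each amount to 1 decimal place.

The original recipe has 113.4 g of rolled oats, so the scaling factor is 45.36 ÷ 113.4 = 2/5 = 0.4.
molasses: 1.5 tsp × 2/5 = 0.6 tsp
mashed banana: 2 tsp × 2/5 = 0.8 tsp

molasses: 0.6 tsp; mashed banana: 0.8 tsp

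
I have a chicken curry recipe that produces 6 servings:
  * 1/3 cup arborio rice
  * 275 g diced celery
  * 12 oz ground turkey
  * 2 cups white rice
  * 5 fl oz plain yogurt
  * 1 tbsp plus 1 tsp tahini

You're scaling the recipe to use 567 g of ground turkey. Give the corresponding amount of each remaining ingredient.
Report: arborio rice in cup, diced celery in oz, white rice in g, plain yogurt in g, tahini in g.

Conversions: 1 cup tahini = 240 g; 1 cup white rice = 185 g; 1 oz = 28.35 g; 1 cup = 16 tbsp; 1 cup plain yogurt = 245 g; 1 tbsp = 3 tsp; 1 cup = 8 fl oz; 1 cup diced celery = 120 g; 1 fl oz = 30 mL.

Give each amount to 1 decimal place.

The original recipe has 340.2 g of ground turkey, so the scaling factor is 567 ÷ 340.2 = 5/3.
arborio rice: 1/3 cup × 5/3 ≈ 0.6 cup
diced celery: 275 g × 5/3 ÷ 28.35 g/oz ≈ 16.2 oz
white rice: 2 cup × 5/3 × 185 g/cup ≈ 616.7 g
plain yogurt: 5 fl oz × 5/3 ÷ 8 fl oz/cup × 245 g/cup ≈ 255.2 g
tahini: (1 tbsp + 1 tsp = 4/3 tbsp) × 5/3 ÷ 16 tbsp/cup × 240 g/cup ≈ 33.3 g

arborio rice: 0.6 cup; diced celery: 16.2 oz; white rice: 616.7 g; plain yogurt: 255.2 g; tahini: 33.3 g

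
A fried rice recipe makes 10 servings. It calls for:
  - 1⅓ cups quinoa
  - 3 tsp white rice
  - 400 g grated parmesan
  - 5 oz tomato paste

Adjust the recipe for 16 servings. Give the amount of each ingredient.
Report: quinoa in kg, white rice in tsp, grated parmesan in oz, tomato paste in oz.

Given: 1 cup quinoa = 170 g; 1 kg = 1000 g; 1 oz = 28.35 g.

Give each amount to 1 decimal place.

Scaling factor: 16/10 = 8/5 = 1.6.
quinoa: 4/3 cup × 8/5 × 170 g/cup ÷ 1000 g/kg ≈ 0.4 kg
white rice: 3 tsp × 8/5 = 4.8 tsp
grated parmesan: 400 g × 8/5 ÷ 28.35 g/oz ≈ 22.6 oz
tomato paste: 5 oz × 8/5 = 8.0 oz

quinoa: 0.4 kg; white rice: 4.8 tsp; grated parmesan: 22.6 oz; tomato paste: 8.0 oz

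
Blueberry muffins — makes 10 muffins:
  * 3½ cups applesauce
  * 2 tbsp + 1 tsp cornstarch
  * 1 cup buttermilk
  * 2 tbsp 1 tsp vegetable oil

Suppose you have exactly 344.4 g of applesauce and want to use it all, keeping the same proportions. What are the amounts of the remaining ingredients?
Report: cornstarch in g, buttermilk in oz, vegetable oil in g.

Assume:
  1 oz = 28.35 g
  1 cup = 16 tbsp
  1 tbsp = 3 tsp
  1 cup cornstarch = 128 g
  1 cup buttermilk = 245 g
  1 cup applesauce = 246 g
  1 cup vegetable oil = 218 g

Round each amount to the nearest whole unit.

cornstarch: 7 g; buttermilk: 3 oz; vegetable oil: 13 g

The original recipe has 861 g of applesauce, so the scaling factor is 344.4 ÷ 861 = 2/5 = 0.4.
cornstarch: (2 tbsp + 1 tsp = 7/3 tbsp) × 2/5 ÷ 16 tbsp/cup × 128 g/cup ≈ 7 g
buttermilk: 1 cup × 2/5 × 245 g/cup ÷ 28.35 g/oz ≈ 3 oz
vegetable oil: (2 tbsp + 1 tsp = 7/3 tbsp) × 2/5 ÷ 16 tbsp/cup × 218 g/cup ≈ 13 g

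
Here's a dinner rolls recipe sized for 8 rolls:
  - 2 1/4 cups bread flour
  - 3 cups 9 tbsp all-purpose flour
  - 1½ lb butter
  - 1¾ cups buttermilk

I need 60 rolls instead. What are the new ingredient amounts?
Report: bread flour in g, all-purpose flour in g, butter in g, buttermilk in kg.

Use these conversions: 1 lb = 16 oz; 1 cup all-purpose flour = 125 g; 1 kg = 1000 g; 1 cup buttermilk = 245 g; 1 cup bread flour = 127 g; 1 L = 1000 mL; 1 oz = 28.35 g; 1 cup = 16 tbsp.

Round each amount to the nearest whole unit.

Scaling factor: 60/8 = 15/2 = 7.5.
bread flour: 2.25 cup × 15/2 × 127 g/cup ≈ 2143 g
all-purpose flour: (3 cup + 9 tbsp = 3.5625 cup) × 15/2 × 125 g/cup ≈ 3340 g
butter: 1.5 lb × 15/2 × 16 oz/lb × 28.35 g/oz = 5103 g
buttermilk: 1.75 cup × 15/2 × 245 g/cup ÷ 1000 g/kg ≈ 3 kg

bread flour: 2143 g; all-purpose flour: 3340 g; butter: 5103 g; buttermilk: 3 kg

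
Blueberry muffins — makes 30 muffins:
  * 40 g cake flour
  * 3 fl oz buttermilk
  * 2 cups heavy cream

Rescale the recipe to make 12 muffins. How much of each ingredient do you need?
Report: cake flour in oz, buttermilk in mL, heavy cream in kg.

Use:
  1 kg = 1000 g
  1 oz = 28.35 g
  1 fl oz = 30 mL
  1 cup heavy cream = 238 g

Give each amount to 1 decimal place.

cake flour: 0.6 oz; buttermilk: 36.0 mL; heavy cream: 0.2 kg

Scaling factor: 12/30 = 2/5 = 0.4.
cake flour: 40 g × 2/5 ÷ 28.35 g/oz ≈ 0.6 oz
buttermilk: 3 fl oz × 2/5 × 30 mL/fl oz = 36.0 mL
heavy cream: 2 cup × 2/5 × 238 g/cup ÷ 1000 g/kg ≈ 0.2 kg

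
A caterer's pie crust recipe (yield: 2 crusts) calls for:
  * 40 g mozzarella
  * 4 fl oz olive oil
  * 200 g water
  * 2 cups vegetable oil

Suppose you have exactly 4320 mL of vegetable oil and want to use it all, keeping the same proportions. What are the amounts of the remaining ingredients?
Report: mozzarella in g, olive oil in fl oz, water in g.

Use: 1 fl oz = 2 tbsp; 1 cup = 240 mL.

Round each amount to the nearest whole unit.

mozzarella: 360 g; olive oil: 36 fl oz; water: 1800 g

The original recipe has 480 mL of vegetable oil, so the scaling factor is 4320 ÷ 480 = 9.
mozzarella: 40 g × 9 = 360 g
olive oil: 4 fl oz × 9 = 36 fl oz
water: 200 g × 9 = 1800 g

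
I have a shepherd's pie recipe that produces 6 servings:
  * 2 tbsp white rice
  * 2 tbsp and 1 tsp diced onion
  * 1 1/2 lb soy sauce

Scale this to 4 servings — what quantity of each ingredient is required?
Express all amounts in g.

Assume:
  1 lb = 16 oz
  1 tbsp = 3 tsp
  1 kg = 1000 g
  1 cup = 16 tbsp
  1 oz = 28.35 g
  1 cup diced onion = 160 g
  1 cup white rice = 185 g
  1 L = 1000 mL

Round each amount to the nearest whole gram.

Scaling factor: 4/6 = 2/3.
white rice: 2 tbsp × 2/3 ÷ 16 tbsp/cup × 185 g/cup ≈ 15 g
diced onion: (2 tbsp + 1 tsp = 7/3 tbsp) × 2/3 ÷ 16 tbsp/cup × 160 g/cup ≈ 16 g
soy sauce: 1.5 lb × 2/3 × 16 oz/lb × 28.35 g/oz ≈ 454 g

white rice: 15 g; diced onion: 16 g; soy sauce: 454 g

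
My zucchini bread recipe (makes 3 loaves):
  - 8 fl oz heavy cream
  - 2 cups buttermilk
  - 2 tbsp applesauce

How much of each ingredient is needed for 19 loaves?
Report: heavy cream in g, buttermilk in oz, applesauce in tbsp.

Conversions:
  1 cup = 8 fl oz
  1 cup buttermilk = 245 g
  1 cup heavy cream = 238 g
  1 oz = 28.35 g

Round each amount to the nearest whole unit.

heavy cream: 1507 g; buttermilk: 109 oz; applesauce: 13 tbsp

Scaling factor: 19/3.
heavy cream: 8 fl oz × 19/3 ÷ 8 fl oz/cup × 238 g/cup ≈ 1507 g
buttermilk: 2 cup × 19/3 × 245 g/cup ÷ 28.35 g/oz ≈ 109 oz
applesauce: 2 tbsp × 19/3 ≈ 13 tbsp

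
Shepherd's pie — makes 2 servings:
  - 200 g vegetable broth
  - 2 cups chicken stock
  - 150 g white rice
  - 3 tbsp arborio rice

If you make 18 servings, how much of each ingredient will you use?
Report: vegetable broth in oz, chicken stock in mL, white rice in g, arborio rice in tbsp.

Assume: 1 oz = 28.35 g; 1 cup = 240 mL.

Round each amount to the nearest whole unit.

vegetable broth: 63 oz; chicken stock: 4320 mL; white rice: 1350 g; arborio rice: 27 tbsp

Scaling factor: 18/2 = 9.
vegetable broth: 200 g × 9 ÷ 28.35 g/oz ≈ 63 oz
chicken stock: 2 cup × 9 × 240 mL/cup = 4320 mL
white rice: 150 g × 9 = 1350 g
arborio rice: 3 tbsp × 9 = 27 tbsp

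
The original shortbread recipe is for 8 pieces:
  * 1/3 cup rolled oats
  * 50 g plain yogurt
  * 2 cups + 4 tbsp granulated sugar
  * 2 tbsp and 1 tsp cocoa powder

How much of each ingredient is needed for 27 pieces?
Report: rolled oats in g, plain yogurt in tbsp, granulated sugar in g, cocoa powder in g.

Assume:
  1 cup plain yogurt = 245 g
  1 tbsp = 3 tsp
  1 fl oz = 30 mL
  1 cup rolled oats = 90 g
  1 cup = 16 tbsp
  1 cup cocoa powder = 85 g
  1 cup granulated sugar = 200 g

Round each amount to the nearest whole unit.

Scaling factor: 27/8 = 3.375.
rolled oats: 1/3 cup × 27/8 × 90 g/cup ≈ 101 g
plain yogurt: 50 g × 27/8 ÷ 245 g/cup × 16 tbsp/cup ≈ 11 tbsp
granulated sugar: (2 cup + 4 tbsp = 2.25 cup) × 27/8 × 200 g/cup ≈ 1519 g
cocoa powder: (2 tbsp + 1 tsp = 7/3 tbsp) × 27/8 ÷ 16 tbsp/cup × 85 g/cup ≈ 42 g

rolled oats: 101 g; plain yogurt: 11 tbsp; granulated sugar: 1519 g; cocoa powder: 42 g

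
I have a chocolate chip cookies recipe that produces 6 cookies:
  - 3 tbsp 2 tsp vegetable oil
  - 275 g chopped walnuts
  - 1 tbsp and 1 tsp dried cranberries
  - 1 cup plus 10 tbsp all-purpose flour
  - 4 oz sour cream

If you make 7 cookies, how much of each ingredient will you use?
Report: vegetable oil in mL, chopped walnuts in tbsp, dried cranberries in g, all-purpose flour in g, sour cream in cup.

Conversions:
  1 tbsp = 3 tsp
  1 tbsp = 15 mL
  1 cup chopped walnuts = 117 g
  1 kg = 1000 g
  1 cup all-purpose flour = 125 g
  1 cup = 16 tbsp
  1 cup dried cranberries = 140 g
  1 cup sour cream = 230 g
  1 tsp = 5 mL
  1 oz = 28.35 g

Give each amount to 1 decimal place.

Scaling factor: 7/6.
vegetable oil: (3 tbsp + 2 tsp = 11/3 tbsp) × 7/6 × 15 mL/tbsp ≈ 64.2 mL
chopped walnuts: 275 g × 7/6 ÷ 117 g/cup × 16 tbsp/cup ≈ 43.9 tbsp
dried cranberries: (1 tbsp + 1 tsp = 4/3 tbsp) × 7/6 ÷ 16 tbsp/cup × 140 g/cup ≈ 13.6 g
all-purpose flour: (1 cup + 10 tbsp = 1.625 cup) × 7/6 × 125 g/cup ≈ 237.0 g
sour cream: 4 oz × 7/6 × 28.35 g/oz ÷ 230 g/cup ≈ 0.6 cup

vegetable oil: 64.2 mL; chopped walnuts: 43.9 tbsp; dried cranberries: 13.6 g; all-purpose flour: 237.0 g; sour cream: 0.6 cup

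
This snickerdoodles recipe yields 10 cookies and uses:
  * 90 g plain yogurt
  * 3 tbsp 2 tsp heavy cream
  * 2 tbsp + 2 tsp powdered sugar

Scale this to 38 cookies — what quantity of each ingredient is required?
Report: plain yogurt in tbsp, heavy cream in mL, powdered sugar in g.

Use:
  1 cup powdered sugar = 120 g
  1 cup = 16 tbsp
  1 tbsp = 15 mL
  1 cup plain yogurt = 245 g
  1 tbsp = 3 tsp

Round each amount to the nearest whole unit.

Scaling factor: 38/10 = 19/5 = 3.8.
plain yogurt: 90 g × 19/5 ÷ 245 g/cup × 16 tbsp/cup ≈ 22 tbsp
heavy cream: (3 tbsp + 2 tsp = 11/3 tbsp) × 19/5 × 15 mL/tbsp = 209 mL
powdered sugar: (2 tbsp + 2 tsp = 8/3 tbsp) × 19/5 ÷ 16 tbsp/cup × 120 g/cup = 76 g

plain yogurt: 22 tbsp; heavy cream: 209 mL; powdered sugar: 76 g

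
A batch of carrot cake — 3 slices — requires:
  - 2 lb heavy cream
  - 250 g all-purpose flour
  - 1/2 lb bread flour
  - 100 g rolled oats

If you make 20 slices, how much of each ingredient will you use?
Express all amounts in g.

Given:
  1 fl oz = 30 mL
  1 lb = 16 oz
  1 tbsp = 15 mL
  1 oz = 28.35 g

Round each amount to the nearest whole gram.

Scaling factor: 20/3.
heavy cream: 2 lb × 20/3 × 16 oz/lb × 28.35 g/oz = 6048 g
all-purpose flour: 250 g × 20/3 ≈ 1667 g
bread flour: 0.5 lb × 20/3 × 16 oz/lb × 28.35 g/oz = 1512 g
rolled oats: 100 g × 20/3 ≈ 667 g

heavy cream: 6048 g; all-purpose flour: 1667 g; bread flour: 1512 g; rolled oats: 667 g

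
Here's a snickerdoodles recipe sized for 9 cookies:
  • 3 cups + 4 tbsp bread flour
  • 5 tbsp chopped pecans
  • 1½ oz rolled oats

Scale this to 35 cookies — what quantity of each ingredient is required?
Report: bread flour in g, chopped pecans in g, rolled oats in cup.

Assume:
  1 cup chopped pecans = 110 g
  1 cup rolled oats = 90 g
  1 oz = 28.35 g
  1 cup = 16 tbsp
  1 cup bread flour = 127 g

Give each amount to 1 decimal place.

bread flour: 1605.1 g; chopped pecans: 133.7 g; rolled oats: 1.8 cup

Scaling factor: 35/9.
bread flour: (3 cup + 4 tbsp = 3.25 cup) × 35/9 × 127 g/cup ≈ 1605.1 g
chopped pecans: 5 tbsp × 35/9 ÷ 16 tbsp/cup × 110 g/cup ≈ 133.7 g
rolled oats: 1.5 oz × 35/9 × 28.35 g/oz ÷ 90 g/cup ≈ 1.8 cup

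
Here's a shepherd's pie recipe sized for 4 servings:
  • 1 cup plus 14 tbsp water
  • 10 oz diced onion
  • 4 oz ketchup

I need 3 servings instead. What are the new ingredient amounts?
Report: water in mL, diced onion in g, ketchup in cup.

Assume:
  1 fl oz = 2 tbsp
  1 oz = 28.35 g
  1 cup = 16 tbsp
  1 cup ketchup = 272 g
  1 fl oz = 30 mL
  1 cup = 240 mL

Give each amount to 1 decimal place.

Scaling factor: 3/4 = 0.75.
water: (1 cup + 14 tbsp = 1.875 cup) × 3/4 × 240 mL/cup = 337.5 mL
diced onion: 10 oz × 3/4 × 28.35 g/oz ≈ 212.6 g
ketchup: 4 oz × 3/4 × 28.35 g/oz ÷ 272 g/cup ≈ 0.3 cup

water: 337.5 mL; diced onion: 212.6 g; ketchup: 0.3 cup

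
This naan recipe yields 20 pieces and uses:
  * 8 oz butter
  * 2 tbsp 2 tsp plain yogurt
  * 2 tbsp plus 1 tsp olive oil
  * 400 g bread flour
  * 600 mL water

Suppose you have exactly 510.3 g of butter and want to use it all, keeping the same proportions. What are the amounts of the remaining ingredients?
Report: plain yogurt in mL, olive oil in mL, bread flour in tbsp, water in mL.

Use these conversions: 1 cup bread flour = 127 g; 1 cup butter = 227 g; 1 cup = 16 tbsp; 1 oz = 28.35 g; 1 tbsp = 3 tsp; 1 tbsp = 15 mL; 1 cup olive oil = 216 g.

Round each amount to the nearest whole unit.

plain yogurt: 90 mL; olive oil: 79 mL; bread flour: 113 tbsp; water: 1350 mL

The original recipe has 226.8 g of butter, so the scaling factor is 510.3 ÷ 226.8 = 9/4 = 2.25.
plain yogurt: (2 tbsp + 2 tsp = 8/3 tbsp) × 9/4 × 15 mL/tbsp = 90 mL
olive oil: (2 tbsp + 1 tsp = 7/3 tbsp) × 9/4 × 15 mL/tbsp ≈ 79 mL
bread flour: 400 g × 9/4 ÷ 127 g/cup × 16 tbsp/cup ≈ 113 tbsp
water: 600 mL × 9/4 = 1350 mL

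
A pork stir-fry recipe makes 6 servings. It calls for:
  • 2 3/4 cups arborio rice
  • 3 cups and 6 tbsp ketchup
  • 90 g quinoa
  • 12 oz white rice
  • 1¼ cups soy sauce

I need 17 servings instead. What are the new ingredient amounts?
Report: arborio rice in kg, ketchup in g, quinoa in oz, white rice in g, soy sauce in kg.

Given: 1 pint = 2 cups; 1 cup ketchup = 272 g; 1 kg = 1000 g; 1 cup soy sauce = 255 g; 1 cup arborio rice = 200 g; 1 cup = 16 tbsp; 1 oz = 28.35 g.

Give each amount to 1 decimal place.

arborio rice: 1.6 kg; ketchup: 2601.0 g; quinoa: 9.0 oz; white rice: 963.9 g; soy sauce: 0.9 kg

Scaling factor: 17/6.
arborio rice: 2.75 cup × 17/6 × 200 g/cup ÷ 1000 g/kg ≈ 1.6 kg
ketchup: (3 cup + 6 tbsp = 3.375 cup) × 17/6 × 272 g/cup = 2601.0 g
quinoa: 90 g × 17/6 ÷ 28.35 g/oz ≈ 9.0 oz
white rice: 12 oz × 17/6 × 28.35 g/oz = 963.9 g
soy sauce: 1.25 cup × 17/6 × 255 g/cup ÷ 1000 g/kg ≈ 0.9 kg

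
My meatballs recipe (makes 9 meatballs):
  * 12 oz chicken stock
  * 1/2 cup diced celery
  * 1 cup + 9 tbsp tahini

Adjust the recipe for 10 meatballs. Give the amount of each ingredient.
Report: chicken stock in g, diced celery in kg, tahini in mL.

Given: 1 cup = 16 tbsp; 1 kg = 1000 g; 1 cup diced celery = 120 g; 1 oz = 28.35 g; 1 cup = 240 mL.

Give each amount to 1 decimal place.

Scaling factor: 10/9.
chicken stock: 12 oz × 10/9 × 28.35 g/oz = 378.0 g
diced celery: 0.5 cup × 10/9 × 120 g/cup ÷ 1000 g/kg ≈ 0.1 kg
tahini: (1 cup + 9 tbsp = 1.5625 cup) × 10/9 × 240 mL/cup ≈ 416.7 mL

chicken stock: 378.0 g; diced celery: 0.1 kg; tahini: 416.7 mL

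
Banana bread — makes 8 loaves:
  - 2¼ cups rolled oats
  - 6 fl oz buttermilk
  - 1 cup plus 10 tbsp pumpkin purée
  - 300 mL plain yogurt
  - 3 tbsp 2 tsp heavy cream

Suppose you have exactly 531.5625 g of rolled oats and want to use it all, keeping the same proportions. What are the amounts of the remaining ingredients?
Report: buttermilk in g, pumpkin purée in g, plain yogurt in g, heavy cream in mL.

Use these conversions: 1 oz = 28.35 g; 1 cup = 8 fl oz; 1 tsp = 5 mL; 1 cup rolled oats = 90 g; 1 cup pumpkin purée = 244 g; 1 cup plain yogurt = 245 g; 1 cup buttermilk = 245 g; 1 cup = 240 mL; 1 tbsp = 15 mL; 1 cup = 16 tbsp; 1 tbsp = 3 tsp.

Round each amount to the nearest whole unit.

buttermilk: 482 g; pumpkin purée: 1041 g; plain yogurt: 804 g; heavy cream: 144 mL

The original recipe has 202.5 g of rolled oats, so the scaling factor is 531.5625 ÷ 202.5 = 21/8 = 2.625.
buttermilk: 6 fl oz × 21/8 ÷ 8 fl oz/cup × 245 g/cup ≈ 482 g
pumpkin purée: (1 cup + 10 tbsp = 1.625 cup) × 21/8 × 244 g/cup ≈ 1041 g
plain yogurt: 300 mL × 21/8 ÷ 240 mL/cup × 245 g/cup ≈ 804 g
heavy cream: (3 tbsp + 2 tsp = 11/3 tbsp) × 21/8 × 15 mL/tbsp ≈ 144 mL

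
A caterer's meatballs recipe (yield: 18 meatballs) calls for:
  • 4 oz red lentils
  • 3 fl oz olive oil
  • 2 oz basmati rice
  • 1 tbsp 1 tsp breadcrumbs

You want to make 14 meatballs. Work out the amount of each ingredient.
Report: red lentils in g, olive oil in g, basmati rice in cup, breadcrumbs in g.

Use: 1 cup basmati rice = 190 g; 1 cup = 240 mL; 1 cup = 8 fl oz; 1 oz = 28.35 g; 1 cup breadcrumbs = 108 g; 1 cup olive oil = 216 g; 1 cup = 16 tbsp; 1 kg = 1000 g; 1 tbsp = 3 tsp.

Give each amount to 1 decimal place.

red lentils: 88.2 g; olive oil: 63.0 g; basmati rice: 0.2 cup; breadcrumbs: 7.0 g

Scaling factor: 14/18 = 7/9.
red lentils: 4 oz × 7/9 × 28.35 g/oz = 88.2 g
olive oil: 3 fl oz × 7/9 ÷ 8 fl oz/cup × 216 g/cup = 63.0 g
basmati rice: 2 oz × 7/9 × 28.35 g/oz ÷ 190 g/cup ≈ 0.2 cup
breadcrumbs: (1 tbsp + 1 tsp = 4/3 tbsp) × 7/9 ÷ 16 tbsp/cup × 108 g/cup = 7.0 g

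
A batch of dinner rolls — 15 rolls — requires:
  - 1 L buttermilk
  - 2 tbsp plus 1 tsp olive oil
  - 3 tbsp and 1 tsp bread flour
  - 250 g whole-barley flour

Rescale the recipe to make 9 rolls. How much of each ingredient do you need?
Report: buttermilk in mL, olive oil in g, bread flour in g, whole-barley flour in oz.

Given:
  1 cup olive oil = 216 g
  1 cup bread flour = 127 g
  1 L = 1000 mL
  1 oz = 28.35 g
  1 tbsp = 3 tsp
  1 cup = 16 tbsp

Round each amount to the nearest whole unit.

buttermilk: 600 mL; olive oil: 19 g; bread flour: 16 g; whole-barley flour: 5 oz

Scaling factor: 9/15 = 3/5 = 0.6.
buttermilk: 1 L × 3/5 × 1000 mL/L = 600 mL
olive oil: (2 tbsp + 1 tsp = 7/3 tbsp) × 3/5 ÷ 16 tbsp/cup × 216 g/cup ≈ 19 g
bread flour: (3 tbsp + 1 tsp = 10/3 tbsp) × 3/5 ÷ 16 tbsp/cup × 127 g/cup ≈ 16 g
whole-barley flour: 250 g × 3/5 ÷ 28.35 g/oz ≈ 5 oz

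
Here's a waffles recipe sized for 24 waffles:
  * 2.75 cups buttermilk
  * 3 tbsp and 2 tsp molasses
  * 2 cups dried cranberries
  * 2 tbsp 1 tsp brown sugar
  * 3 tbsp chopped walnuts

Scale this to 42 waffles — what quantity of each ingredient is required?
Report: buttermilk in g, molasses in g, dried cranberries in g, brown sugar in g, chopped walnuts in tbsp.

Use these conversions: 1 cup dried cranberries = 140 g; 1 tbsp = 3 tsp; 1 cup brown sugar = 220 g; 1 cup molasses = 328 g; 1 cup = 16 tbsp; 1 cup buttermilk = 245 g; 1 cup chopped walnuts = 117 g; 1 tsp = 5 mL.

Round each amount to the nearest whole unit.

buttermilk: 1179 g; molasses: 132 g; dried cranberries: 490 g; brown sugar: 56 g; chopped walnuts: 5 tbsp

Scaling factor: 42/24 = 7/4 = 1.75.
buttermilk: 2.75 cup × 7/4 × 245 g/cup ≈ 1179 g
molasses: (3 tbsp + 2 tsp = 11/3 tbsp) × 7/4 ÷ 16 tbsp/cup × 328 g/cup ≈ 132 g
dried cranberries: 2 cup × 7/4 × 140 g/cup = 490 g
brown sugar: (2 tbsp + 1 tsp = 7/3 tbsp) × 7/4 ÷ 16 tbsp/cup × 220 g/cup ≈ 56 g
chopped walnuts: 3 tbsp × 7/4 ≈ 5 tbsp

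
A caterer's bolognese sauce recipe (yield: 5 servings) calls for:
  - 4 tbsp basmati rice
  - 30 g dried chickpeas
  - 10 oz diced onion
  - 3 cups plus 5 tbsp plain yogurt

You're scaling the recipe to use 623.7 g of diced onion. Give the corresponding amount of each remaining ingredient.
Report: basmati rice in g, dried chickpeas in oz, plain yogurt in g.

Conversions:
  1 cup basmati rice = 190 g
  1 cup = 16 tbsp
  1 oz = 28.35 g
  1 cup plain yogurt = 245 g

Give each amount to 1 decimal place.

The original recipe has 283.5 g of diced onion, so the scaling factor is 623.7 ÷ 283.5 = 11/5 = 2.2.
basmati rice: 4 tbsp × 11/5 ÷ 16 tbsp/cup × 190 g/cup = 104.5 g
dried chickpeas: 30 g × 11/5 ÷ 28.35 g/oz ≈ 2.3 oz
plain yogurt: (3 cup + 5 tbsp = 3.3125 cup) × 11/5 × 245 g/cup ≈ 1785.4 g

basmati rice: 104.5 g; dried chickpeas: 2.3 oz; plain yogurt: 1785.4 g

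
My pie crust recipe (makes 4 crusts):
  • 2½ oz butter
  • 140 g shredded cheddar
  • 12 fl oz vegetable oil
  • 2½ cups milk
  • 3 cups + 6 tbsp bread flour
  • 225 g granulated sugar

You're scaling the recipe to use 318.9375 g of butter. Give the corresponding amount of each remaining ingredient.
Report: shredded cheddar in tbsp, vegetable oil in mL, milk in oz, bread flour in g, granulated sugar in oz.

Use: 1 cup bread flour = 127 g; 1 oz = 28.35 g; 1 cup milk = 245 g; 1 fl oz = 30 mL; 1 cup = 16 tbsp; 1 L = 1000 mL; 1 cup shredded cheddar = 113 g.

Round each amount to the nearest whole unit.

The original recipe has 70.875 g of butter, so the scaling factor is 318.9375 ÷ 70.875 = 9/2 = 4.5.
shredded cheddar: 140 g × 9/2 ÷ 113 g/cup × 16 tbsp/cup ≈ 89 tbsp
vegetable oil: 12 fl oz × 9/2 × 30 mL/fl oz = 1620 mL
milk: 2.5 cup × 9/2 × 245 g/cup ÷ 28.35 g/oz ≈ 97 oz
bread flour: (3 cup + 6 tbsp = 3.375 cup) × 9/2 × 127 g/cup ≈ 1929 g
granulated sugar: 225 g × 9/2 ÷ 28.35 g/oz ≈ 36 oz

shredded cheddar: 89 tbsp; vegetable oil: 1620 mL; milk: 97 oz; bread flour: 1929 g; granulated sugar: 36 oz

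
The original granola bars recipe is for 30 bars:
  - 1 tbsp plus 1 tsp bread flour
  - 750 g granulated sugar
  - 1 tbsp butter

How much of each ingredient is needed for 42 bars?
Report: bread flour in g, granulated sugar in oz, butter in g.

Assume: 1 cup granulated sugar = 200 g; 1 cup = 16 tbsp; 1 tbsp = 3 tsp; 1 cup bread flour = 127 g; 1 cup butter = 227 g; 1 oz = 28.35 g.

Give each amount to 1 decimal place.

Scaling factor: 42/30 = 7/5 = 1.4.
bread flour: (1 tbsp + 1 tsp = 4/3 tbsp) × 7/5 ÷ 16 tbsp/cup × 127 g/cup ≈ 14.8 g
granulated sugar: 750 g × 7/5 ÷ 28.35 g/oz ≈ 37.0 oz
butter: 1 tbsp × 7/5 ÷ 16 tbsp/cup × 227 g/cup ≈ 19.9 g

bread flour: 14.8 g; granulated sugar: 37.0 oz; butter: 19.9 g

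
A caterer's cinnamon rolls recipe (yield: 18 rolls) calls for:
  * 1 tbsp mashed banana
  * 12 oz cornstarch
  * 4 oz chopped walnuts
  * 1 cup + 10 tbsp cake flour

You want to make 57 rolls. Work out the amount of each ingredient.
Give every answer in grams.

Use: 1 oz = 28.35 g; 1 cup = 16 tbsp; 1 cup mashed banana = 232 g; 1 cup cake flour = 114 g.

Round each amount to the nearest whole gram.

mashed banana: 46 g; cornstarch: 1077 g; chopped walnuts: 359 g; cake flour: 587 g

Scaling factor: 57/18 = 19/6.
mashed banana: 1 tbsp × 19/6 ÷ 16 tbsp/cup × 232 g/cup ≈ 46 g
cornstarch: 12 oz × 19/6 × 28.35 g/oz ≈ 1077 g
chopped walnuts: 4 oz × 19/6 × 28.35 g/oz ≈ 359 g
cake flour: (1 cup + 10 tbsp = 1.625 cup) × 19/6 × 114 g/cup ≈ 587 g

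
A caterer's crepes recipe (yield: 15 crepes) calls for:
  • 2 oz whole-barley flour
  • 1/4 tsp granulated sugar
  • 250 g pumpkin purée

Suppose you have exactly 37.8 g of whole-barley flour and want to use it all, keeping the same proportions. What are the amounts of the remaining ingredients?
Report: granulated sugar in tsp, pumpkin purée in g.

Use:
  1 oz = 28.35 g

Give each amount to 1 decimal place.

granulated sugar: 0.2 tsp; pumpkin purée: 166.7 g

The original recipe has 56.7 g of whole-barley flour, so the scaling factor is 37.8 ÷ 56.7 = 2/3.
granulated sugar: 0.25 tsp × 2/3 ≈ 0.2 tsp
pumpkin purée: 250 g × 2/3 ≈ 166.7 g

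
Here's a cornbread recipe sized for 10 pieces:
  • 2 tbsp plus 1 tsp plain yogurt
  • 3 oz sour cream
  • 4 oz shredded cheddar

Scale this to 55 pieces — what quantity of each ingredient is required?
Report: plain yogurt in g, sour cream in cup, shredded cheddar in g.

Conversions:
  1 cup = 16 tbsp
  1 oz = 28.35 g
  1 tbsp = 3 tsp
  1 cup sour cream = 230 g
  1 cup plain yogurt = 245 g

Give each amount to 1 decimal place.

Scaling factor: 55/10 = 11/2 = 5.5.
plain yogurt: (2 tbsp + 1 tsp = 7/3 tbsp) × 11/2 ÷ 16 tbsp/cup × 245 g/cup ≈ 196.5 g
sour cream: 3 oz × 11/2 × 28.35 g/oz ÷ 230 g/cup ≈ 2.0 cup
shredded cheddar: 4 oz × 11/2 × 28.35 g/oz = 623.7 g

plain yogurt: 196.5 g; sour cream: 2.0 cup; shredded cheddar: 623.7 g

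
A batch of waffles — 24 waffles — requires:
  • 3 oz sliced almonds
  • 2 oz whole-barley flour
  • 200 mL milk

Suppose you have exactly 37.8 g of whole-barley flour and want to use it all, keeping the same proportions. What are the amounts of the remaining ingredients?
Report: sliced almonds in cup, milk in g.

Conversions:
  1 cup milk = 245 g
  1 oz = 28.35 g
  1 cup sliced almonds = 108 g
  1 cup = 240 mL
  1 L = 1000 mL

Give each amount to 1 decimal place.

The original recipe has 56.7 g of whole-barley flour, so the scaling factor is 37.8 ÷ 56.7 = 2/3.
sliced almonds: 3 oz × 2/3 × 28.35 g/oz ÷ 108 g/cup ≈ 0.5 cup
milk: 200 mL × 2/3 ÷ 240 mL/cup × 245 g/cup ≈ 136.1 g

sliced almonds: 0.5 cup; milk: 136.1 g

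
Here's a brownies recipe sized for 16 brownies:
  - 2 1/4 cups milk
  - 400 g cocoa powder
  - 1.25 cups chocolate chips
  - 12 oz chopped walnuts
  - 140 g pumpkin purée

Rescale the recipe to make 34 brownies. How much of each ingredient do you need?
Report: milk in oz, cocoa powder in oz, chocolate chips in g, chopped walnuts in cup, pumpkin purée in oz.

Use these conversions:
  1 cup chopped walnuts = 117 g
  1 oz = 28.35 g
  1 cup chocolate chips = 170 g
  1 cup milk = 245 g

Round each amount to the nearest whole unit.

Scaling factor: 34/16 = 17/8 = 2.125.
milk: 2.25 cup × 17/8 × 245 g/cup ÷ 28.35 g/oz ≈ 41 oz
cocoa powder: 400 g × 17/8 ÷ 28.35 g/oz ≈ 30 oz
chocolate chips: 1.25 cup × 17/8 × 170 g/cup ≈ 452 g
chopped walnuts: 12 oz × 17/8 × 28.35 g/oz ÷ 117 g/cup ≈ 6 cup
pumpkin purée: 140 g × 17/8 ÷ 28.35 g/oz ≈ 10 oz

milk: 41 oz; cocoa powder: 30 oz; chocolate chips: 452 g; chopped walnuts: 6 cup; pumpkin purée: 10 oz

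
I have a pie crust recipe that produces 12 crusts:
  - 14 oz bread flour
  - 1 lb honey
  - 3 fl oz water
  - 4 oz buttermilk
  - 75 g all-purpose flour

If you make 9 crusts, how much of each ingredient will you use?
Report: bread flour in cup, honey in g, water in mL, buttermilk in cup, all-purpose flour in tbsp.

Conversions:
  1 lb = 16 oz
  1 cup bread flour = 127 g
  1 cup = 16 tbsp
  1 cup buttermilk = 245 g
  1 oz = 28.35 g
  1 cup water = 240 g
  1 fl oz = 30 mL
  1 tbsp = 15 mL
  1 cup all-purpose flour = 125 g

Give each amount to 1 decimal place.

Scaling factor: 9/12 = 3/4 = 0.75.
bread flour: 14 oz × 3/4 × 28.35 g/oz ÷ 127 g/cup ≈ 2.3 cup
honey: 1 lb × 3/4 × 16 oz/lb × 28.35 g/oz = 340.2 g
water: 3 fl oz × 3/4 × 30 mL/fl oz = 67.5 mL
buttermilk: 4 oz × 3/4 × 28.35 g/oz ÷ 245 g/cup ≈ 0.3 cup
all-purpose flour: 75 g × 3/4 ÷ 125 g/cup × 16 tbsp/cup = 7.2 tbsp

bread flour: 2.3 cup; honey: 340.2 g; water: 67.5 mL; buttermilk: 0.3 cup; all-purpose flour: 7.2 tbsp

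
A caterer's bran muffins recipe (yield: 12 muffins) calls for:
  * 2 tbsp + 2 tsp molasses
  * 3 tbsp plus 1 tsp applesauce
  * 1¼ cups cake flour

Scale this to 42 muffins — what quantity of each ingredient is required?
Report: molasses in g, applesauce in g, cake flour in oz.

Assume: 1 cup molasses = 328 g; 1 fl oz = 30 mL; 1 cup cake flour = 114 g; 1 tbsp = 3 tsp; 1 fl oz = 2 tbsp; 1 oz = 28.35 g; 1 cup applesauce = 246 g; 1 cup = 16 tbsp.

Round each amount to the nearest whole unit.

molasses: 191 g; applesauce: 179 g; cake flour: 18 oz

Scaling factor: 42/12 = 7/2 = 3.5.
molasses: (2 tbsp + 2 tsp = 8/3 tbsp) × 7/2 ÷ 16 tbsp/cup × 328 g/cup ≈ 191 g
applesauce: (3 tbsp + 1 tsp = 10/3 tbsp) × 7/2 ÷ 16 tbsp/cup × 246 g/cup ≈ 179 g
cake flour: 1.25 cup × 7/2 × 114 g/cup ÷ 28.35 g/oz ≈ 18 oz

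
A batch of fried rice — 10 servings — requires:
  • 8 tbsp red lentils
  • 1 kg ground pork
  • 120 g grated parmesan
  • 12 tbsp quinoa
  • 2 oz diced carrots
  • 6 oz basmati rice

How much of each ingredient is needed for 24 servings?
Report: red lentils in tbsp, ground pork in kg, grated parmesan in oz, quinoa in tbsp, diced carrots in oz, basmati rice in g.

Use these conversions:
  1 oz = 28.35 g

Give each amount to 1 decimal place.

red lentils: 19.2 tbsp; ground pork: 2.4 kg; grated parmesan: 10.2 oz; quinoa: 28.8 tbsp; diced carrots: 4.8 oz; basmati rice: 408.2 g

Scaling factor: 24/10 = 12/5 = 2.4.
red lentils: 8 tbsp × 12/5 = 19.2 tbsp
ground pork: 1 kg × 12/5 = 2.4 kg
grated parmesan: 120 g × 12/5 ÷ 28.35 g/oz ≈ 10.2 oz
quinoa: 12 tbsp × 12/5 = 28.8 tbsp
diced carrots: 2 oz × 12/5 = 4.8 oz
basmati rice: 6 oz × 12/5 × 28.35 g/oz ≈ 408.2 g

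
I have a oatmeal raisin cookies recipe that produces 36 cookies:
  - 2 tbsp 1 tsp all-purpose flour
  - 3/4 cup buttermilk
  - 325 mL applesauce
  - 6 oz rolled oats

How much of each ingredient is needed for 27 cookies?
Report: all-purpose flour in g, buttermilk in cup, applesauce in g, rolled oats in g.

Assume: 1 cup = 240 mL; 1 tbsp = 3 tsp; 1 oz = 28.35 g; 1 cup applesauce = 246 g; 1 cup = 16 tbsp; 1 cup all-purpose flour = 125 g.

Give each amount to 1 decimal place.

Scaling factor: 27/36 = 3/4 = 0.75.
all-purpose flour: (2 tbsp + 1 tsp = 7/3 tbsp) × 3/4 ÷ 16 tbsp/cup × 125 g/cup ≈ 13.7 g
buttermilk: 0.75 cup × 3/4 ≈ 0.6 cup
applesauce: 325 mL × 3/4 ÷ 240 mL/cup × 246 g/cup ≈ 249.8 g
rolled oats: 6 oz × 3/4 × 28.35 g/oz ≈ 127.6 g

all-purpose flour: 13.7 g; buttermilk: 0.6 cup; applesauce: 249.8 g; rolled oats: 127.6 g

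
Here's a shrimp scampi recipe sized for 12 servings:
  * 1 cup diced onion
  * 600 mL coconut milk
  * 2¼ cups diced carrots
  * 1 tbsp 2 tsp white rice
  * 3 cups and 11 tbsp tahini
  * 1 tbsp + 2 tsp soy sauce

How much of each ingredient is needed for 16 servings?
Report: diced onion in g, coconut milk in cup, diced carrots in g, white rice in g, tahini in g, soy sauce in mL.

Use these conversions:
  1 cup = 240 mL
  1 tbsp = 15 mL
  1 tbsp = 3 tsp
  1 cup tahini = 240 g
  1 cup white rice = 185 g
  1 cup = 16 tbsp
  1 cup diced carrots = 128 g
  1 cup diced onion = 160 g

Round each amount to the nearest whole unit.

diced onion: 213 g; coconut milk: 3 cup; diced carrots: 384 g; white rice: 26 g; tahini: 1180 g; soy sauce: 33 mL

Scaling factor: 16/12 = 4/3.
diced onion: 1 cup × 4/3 × 160 g/cup ≈ 213 g
coconut milk: 600 mL × 4/3 ÷ 240 mL/cup ≈ 3 cup
diced carrots: 2.25 cup × 4/3 × 128 g/cup = 384 g
white rice: (1 tbsp + 2 tsp = 5/3 tbsp) × 4/3 ÷ 16 tbsp/cup × 185 g/cup ≈ 26 g
tahini: (3 cup + 11 tbsp = 3.6875 cup) × 4/3 × 240 g/cup = 1180 g
soy sauce: (1 tbsp + 2 tsp = 5/3 tbsp) × 4/3 × 15 mL/tbsp ≈ 33 mL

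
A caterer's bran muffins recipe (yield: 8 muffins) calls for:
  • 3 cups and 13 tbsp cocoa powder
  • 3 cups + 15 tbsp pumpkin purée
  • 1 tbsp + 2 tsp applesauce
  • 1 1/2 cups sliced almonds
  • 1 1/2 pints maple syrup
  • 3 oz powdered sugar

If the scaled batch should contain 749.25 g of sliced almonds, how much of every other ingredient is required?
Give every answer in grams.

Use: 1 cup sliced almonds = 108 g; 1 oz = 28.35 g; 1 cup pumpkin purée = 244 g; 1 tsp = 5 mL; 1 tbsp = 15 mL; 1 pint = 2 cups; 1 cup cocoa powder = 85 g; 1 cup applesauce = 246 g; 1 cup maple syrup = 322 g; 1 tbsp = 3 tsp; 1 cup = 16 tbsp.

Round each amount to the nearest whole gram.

cocoa powder: 1499 g; pumpkin purée: 4443 g; applesauce: 119 g; maple syrup: 4468 g; powdered sugar: 393 g

The original recipe has 162 g of sliced almonds, so the scaling factor is 749.25 ÷ 162 = 37/8 = 4.625.
cocoa powder: (3 cup + 13 tbsp = 3.8125 cup) × 37/8 × 85 g/cup ≈ 1499 g
pumpkin purée: (3 cup + 15 tbsp = 3.9375 cup) × 37/8 × 244 g/cup ≈ 4443 g
applesauce: (1 tbsp + 2 tsp = 5/3 tbsp) × 37/8 ÷ 16 tbsp/cup × 246 g/cup ≈ 119 g
maple syrup: 1.5 pint × 37/8 × 2 cup/pint × 322 g/cup ≈ 4468 g
powdered sugar: 3 oz × 37/8 × 28.35 g/oz ≈ 393 g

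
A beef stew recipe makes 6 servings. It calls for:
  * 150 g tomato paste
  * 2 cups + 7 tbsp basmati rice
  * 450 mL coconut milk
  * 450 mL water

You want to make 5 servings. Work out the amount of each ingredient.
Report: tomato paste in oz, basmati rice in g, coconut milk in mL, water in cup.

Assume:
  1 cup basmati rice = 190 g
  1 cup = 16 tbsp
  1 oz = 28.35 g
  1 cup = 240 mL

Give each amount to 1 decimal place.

tomato paste: 4.4 oz; basmati rice: 385.9 g; coconut milk: 375.0 mL; water: 1.6 cup

Scaling factor: 5/6.
tomato paste: 150 g × 5/6 ÷ 28.35 g/oz ≈ 4.4 oz
basmati rice: (2 cup + 7 tbsp = 2.4375 cup) × 5/6 × 190 g/cup ≈ 385.9 g
coconut milk: 450 mL × 5/6 = 375.0 mL
water: 450 mL × 5/6 ÷ 240 mL/cup ≈ 1.6 cup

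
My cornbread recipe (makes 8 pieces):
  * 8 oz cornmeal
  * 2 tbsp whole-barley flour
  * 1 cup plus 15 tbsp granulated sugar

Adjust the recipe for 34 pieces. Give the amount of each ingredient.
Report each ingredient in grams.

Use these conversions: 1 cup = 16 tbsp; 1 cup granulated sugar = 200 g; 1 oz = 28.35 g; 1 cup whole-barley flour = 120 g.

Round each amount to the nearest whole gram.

Scaling factor: 34/8 = 17/4 = 4.25.
cornmeal: 8 oz × 17/4 × 28.35 g/oz ≈ 964 g
whole-barley flour: 2 tbsp × 17/4 ÷ 16 tbsp/cup × 120 g/cup ≈ 64 g
granulated sugar: (1 cup + 15 tbsp = 1.9375 cup) × 17/4 × 200 g/cup ≈ 1647 g

cornmeal: 964 g; whole-barley flour: 64 g; granulated sugar: 1647 g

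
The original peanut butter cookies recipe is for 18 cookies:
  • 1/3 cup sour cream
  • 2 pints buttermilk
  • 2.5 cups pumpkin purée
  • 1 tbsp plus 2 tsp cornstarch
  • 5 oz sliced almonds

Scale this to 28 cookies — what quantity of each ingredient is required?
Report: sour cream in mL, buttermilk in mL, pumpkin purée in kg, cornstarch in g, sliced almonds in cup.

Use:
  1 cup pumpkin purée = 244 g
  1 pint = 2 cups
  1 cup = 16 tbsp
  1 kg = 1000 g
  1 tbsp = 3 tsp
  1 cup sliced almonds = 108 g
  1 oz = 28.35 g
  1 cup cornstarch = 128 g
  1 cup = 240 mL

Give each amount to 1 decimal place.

sour cream: 124.4 mL; buttermilk: 1493.3 mL; pumpkin purée: 0.9 kg; cornstarch: 20.7 g; sliced almonds: 2.0 cup

Scaling factor: 28/18 = 14/9.
sour cream: 1/3 cup × 14/9 × 240 mL/cup ≈ 124.4 mL
buttermilk: 2 pint × 14/9 × 2 cup/pint × 240 mL/cup ≈ 1493.3 mL
pumpkin purée: 2.5 cup × 14/9 × 244 g/cup ÷ 1000 g/kg ≈ 0.9 kg
cornstarch: (1 tbsp + 2 tsp = 5/3 tbsp) × 14/9 ÷ 16 tbsp/cup × 128 g/cup ≈ 20.7 g
sliced almonds: 5 oz × 14/9 × 28.35 g/oz ÷ 108 g/cup ≈ 2.0 cup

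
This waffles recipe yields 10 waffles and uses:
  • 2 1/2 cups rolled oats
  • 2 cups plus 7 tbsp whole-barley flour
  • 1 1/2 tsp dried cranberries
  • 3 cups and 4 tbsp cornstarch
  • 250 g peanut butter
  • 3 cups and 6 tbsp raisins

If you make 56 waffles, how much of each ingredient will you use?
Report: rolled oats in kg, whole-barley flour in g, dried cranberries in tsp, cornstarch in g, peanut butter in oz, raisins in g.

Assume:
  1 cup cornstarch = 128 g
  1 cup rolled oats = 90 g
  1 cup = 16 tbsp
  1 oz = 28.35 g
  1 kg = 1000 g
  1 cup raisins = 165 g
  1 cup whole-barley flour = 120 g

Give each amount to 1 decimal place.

rolled oats: 1.3 kg; whole-barley flour: 1638.0 g; dried cranberries: 8.4 tsp; cornstarch: 2329.6 g; peanut butter: 49.4 oz; raisins: 3118.5 g

Scaling factor: 56/10 = 28/5 = 5.6.
rolled oats: 2.5 cup × 28/5 × 90 g/cup ÷ 1000 g/kg ≈ 1.3 kg
whole-barley flour: (2 cup + 7 tbsp = 2.4375 cup) × 28/5 × 120 g/cup = 1638.0 g
dried cranberries: 1.5 tsp × 28/5 = 8.4 tsp
cornstarch: (3 cup + 4 tbsp = 3.25 cup) × 28/5 × 128 g/cup = 2329.6 g
peanut butter: 250 g × 28/5 ÷ 28.35 g/oz ≈ 49.4 oz
raisins: (3 cup + 6 tbsp = 3.375 cup) × 28/5 × 165 g/cup = 3118.5 g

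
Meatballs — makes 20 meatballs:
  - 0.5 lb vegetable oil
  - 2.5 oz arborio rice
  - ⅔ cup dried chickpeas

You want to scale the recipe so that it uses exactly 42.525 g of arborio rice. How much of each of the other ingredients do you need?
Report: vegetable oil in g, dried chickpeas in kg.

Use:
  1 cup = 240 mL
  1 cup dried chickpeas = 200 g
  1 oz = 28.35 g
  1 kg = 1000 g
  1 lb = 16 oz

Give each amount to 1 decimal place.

The original recipe has 70.875 g of arborio rice, so the scaling factor is 42.525 ÷ 70.875 = 3/5 = 0.6.
vegetable oil: 0.5 lb × 3/5 × 16 oz/lb × 28.35 g/oz ≈ 136.1 g
dried chickpeas: 2/3 cup × 3/5 × 200 g/cup ÷ 1000 g/kg ≈ 0.1 kg

vegetable oil: 136.1 g; dried chickpeas: 0.1 kg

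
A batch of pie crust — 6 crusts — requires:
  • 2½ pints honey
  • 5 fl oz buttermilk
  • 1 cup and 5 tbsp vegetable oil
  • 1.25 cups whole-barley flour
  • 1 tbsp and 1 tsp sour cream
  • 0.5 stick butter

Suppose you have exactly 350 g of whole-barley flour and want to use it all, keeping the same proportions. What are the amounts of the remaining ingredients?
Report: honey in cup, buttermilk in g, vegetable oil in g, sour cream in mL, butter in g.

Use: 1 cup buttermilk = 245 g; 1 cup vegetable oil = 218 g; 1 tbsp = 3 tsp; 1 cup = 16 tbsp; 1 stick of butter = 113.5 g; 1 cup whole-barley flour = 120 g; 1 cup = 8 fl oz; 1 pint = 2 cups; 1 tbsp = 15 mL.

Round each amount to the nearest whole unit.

honey: 12 cup; buttermilk: 357 g; vegetable oil: 668 g; sour cream: 47 mL; butter: 132 g

The original recipe has 150 g of whole-barley flour, so the scaling factor is 350 ÷ 150 = 7/3.
honey: 2.5 pint × 7/3 × 2 cup/pint ≈ 12 cup
buttermilk: 5 fl oz × 7/3 ÷ 8 fl oz/cup × 245 g/cup ≈ 357 g
vegetable oil: (1 cup + 5 tbsp = 1.3125 cup) × 7/3 × 218 g/cup ≈ 668 g
sour cream: (1 tbsp + 1 tsp = 4/3 tbsp) × 7/3 × 15 mL/tbsp ≈ 47 mL
butter: 0.5 stick × 7/3 × 113.5 g/stick ≈ 132 g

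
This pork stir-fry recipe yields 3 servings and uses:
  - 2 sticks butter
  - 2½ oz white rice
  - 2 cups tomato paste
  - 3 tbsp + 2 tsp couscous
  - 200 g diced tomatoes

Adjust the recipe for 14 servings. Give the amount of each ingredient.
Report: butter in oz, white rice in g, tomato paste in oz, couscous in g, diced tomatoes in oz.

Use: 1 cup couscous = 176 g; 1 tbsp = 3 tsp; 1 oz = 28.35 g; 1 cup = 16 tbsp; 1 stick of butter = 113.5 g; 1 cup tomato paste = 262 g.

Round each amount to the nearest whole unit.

Scaling factor: 14/3.
butter: 2 stick × 14/3 × 113.5 g/stick ÷ 28.35 g/oz ≈ 37 oz
white rice: 2.5 oz × 14/3 × 28.35 g/oz ≈ 331 g
tomato paste: 2 cup × 14/3 × 262 g/cup ÷ 28.35 g/oz ≈ 86 oz
couscous: (3 tbsp + 2 tsp = 11/3 tbsp) × 14/3 ÷ 16 tbsp/cup × 176 g/cup ≈ 188 g
diced tomatoes: 200 g × 14/3 ÷ 28.35 g/oz ≈ 33 oz

butter: 37 oz; white rice: 331 g; tomato paste: 86 oz; couscous: 188 g; diced tomatoes: 33 oz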